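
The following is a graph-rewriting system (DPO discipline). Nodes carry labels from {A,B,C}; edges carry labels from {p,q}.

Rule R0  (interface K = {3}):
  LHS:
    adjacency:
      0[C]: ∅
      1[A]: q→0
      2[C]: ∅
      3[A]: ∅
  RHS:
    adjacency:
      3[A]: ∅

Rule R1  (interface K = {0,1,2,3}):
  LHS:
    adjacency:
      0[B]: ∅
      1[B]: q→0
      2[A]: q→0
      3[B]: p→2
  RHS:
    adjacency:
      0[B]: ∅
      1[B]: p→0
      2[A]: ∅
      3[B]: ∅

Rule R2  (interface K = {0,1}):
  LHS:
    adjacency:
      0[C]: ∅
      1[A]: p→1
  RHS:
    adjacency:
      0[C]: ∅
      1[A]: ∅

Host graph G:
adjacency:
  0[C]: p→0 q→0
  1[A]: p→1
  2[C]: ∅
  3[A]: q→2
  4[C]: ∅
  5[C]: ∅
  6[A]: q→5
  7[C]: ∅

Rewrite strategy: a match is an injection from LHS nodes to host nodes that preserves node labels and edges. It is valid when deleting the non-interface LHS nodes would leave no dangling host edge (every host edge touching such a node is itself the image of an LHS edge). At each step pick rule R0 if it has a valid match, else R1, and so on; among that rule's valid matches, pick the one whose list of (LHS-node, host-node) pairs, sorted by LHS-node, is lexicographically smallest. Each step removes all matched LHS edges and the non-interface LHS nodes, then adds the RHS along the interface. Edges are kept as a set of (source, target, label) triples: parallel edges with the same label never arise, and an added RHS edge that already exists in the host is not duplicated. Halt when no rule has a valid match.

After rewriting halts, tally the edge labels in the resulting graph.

start.  V:8 E:5  edges: 0-p->0 0-q->0 1-p->1 3-q->2 6-q->5
1. fire R0 via {0↦2, 1↦3, 2↦4, 3↦1}  →  V:5 E:4  edges: 0-p->0 0-q->0 1-p->1 6-q->5
2. fire R0 via {0↦5, 1↦6, 2↦7, 3↦1}  →  V:2 E:3  edges: 0-p->0 0-q->0 1-p->1
3. fire R2 via {0↦0, 1↦1}  →  V:2 E:2  edges: 0-p->0 0-q->0
halt: no rule applies after step 3
NF edges: [(0, 0, 'p'), (0, 0, 'q')]

Answer: p:1 q:1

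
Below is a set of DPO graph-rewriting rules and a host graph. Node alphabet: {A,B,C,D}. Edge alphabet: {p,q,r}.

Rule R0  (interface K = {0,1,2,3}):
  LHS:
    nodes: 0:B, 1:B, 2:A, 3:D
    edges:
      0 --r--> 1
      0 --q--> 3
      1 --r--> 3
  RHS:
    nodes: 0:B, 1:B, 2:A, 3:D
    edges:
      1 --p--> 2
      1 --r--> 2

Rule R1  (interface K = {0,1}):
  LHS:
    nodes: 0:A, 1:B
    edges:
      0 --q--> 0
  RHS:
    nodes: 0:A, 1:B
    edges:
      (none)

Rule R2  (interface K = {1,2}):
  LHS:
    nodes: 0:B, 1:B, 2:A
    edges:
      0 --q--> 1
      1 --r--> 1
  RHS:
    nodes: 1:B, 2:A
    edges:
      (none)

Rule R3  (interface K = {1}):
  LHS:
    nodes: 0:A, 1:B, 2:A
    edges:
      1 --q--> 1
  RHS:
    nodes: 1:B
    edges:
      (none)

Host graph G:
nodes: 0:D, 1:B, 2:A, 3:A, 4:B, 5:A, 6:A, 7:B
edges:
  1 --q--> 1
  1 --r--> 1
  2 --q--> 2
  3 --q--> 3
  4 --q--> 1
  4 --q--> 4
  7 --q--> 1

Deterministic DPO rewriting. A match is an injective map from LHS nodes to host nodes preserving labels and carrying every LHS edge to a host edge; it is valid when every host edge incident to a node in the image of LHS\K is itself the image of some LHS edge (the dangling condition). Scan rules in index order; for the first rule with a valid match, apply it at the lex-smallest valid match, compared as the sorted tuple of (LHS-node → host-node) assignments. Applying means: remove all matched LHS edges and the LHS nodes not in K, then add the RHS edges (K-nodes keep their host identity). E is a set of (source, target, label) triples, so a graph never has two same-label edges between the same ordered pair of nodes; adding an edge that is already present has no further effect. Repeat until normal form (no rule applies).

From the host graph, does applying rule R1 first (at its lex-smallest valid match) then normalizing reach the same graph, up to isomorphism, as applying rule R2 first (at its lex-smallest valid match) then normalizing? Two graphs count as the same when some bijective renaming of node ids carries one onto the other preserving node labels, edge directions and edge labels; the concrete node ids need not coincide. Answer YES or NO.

Answer: YES

Steps:
branch R1-first: apply at {0↦2, 1↦1} → |E|=6, then 4 more step(s) → NF |V|=3 |E|=1 V={0:D, 1:B, 4:B} E=4-q->1
branch R2-first: apply at {0↦7, 1↦1, 2↦2} → |E|=5, then 4 more step(s) → NF |V|=3 |E|=1 V={0:D, 1:B, 4:B} E=4-q->1
graphs isomorphic (equal up to label-preserving node renaming)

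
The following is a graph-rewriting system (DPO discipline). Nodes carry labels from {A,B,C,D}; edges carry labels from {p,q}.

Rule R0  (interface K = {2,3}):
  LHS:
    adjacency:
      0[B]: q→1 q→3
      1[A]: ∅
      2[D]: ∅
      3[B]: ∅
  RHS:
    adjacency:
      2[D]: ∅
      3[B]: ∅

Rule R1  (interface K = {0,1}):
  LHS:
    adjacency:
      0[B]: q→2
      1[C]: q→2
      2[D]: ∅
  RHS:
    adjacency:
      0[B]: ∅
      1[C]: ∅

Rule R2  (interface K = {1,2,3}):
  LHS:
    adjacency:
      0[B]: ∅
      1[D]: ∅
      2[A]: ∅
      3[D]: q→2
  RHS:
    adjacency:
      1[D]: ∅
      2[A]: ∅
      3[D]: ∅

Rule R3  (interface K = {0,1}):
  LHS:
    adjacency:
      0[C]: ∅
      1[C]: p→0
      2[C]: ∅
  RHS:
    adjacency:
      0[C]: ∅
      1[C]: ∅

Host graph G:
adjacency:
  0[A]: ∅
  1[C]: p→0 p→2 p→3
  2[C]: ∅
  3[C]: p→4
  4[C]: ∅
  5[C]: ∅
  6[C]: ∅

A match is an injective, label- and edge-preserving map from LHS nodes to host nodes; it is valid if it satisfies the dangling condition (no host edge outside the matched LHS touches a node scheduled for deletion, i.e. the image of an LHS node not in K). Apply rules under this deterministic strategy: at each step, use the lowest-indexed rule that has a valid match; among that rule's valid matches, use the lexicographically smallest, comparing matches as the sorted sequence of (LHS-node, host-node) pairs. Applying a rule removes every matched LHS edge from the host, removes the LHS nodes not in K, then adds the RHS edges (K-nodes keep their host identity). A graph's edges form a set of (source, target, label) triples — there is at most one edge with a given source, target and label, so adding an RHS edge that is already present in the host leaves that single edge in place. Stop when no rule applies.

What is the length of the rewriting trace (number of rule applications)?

Answer: 3

Steps:
initial: |V|=7 |E|=4  E = 1-p->0 1-p->2 1-p->3 3-p->4
step 1: apply R3 at {0↦2, 1↦1, 2↦5}  → |V|=6 |E|=3  E = 1-p->0 1-p->3 3-p->4
step 2: apply R3 at {0↦3, 1↦1, 2↦2}  → |V|=5 |E|=2  E = 1-p->0 3-p->4
step 3: apply R3 at {0↦4, 1↦3, 2↦6}  → |V|=4 |E|=1  E = 1-p->0
halt: no rule applies after step 3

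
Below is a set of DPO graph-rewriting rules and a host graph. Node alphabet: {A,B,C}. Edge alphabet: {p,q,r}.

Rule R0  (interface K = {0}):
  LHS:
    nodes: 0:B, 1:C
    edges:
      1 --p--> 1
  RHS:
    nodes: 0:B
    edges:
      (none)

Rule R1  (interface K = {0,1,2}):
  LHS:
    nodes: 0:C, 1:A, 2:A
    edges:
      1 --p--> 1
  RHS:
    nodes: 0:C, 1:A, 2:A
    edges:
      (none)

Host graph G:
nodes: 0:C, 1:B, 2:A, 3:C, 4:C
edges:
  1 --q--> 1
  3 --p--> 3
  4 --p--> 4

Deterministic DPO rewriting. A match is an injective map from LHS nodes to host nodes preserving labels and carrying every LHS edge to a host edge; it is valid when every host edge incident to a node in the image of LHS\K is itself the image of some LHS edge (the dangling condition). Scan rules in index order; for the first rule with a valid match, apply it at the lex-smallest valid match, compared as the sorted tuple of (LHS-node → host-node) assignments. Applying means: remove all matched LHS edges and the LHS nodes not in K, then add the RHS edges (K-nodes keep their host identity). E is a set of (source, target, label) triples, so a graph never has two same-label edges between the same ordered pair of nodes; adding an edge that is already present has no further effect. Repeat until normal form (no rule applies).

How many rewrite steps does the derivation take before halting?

Answer: 2

Rewrite trace:
[0] host  ⇒  5 nodes, 3 edges  {1-q->1 3-p->3 4-p->4}
[1] R0 @ {0↦1, 1↦3}  ⇒  4 nodes, 2 edges  {1-q->1 4-p->4}
[2] R0 @ {0↦1, 1↦4}  ⇒  3 nodes, 1 edges  {1-q->1}
halt: no rule applies after step 2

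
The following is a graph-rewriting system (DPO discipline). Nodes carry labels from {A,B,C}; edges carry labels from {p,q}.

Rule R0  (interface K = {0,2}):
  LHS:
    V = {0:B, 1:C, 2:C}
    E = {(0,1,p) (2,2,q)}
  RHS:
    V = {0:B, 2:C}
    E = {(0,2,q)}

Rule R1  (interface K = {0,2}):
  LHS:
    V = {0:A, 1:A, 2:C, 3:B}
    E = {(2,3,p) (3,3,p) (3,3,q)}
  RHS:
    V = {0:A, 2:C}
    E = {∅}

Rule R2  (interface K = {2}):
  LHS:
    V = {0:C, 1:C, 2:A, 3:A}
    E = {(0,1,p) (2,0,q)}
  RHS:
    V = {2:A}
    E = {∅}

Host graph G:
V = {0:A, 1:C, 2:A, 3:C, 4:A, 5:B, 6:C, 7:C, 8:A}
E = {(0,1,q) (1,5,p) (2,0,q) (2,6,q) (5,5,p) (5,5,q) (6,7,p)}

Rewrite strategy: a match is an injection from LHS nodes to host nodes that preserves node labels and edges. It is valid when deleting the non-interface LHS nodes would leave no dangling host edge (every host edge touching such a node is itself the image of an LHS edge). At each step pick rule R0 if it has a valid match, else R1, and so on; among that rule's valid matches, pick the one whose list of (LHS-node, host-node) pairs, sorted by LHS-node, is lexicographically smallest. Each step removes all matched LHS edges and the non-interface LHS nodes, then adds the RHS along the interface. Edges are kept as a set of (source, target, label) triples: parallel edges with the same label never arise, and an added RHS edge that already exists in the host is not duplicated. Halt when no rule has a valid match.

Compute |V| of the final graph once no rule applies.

[0] host  ⇒  9 nodes, 7 edges  {0-q->1 1-p->5 2-q->0 2-q->6 5-p->5 5-q->5 6-p->7}
[1] R1 @ {0↦0, 1↦4, 2↦1, 3↦5}  ⇒  7 nodes, 4 edges  {0-q->1 2-q->0 2-q->6 6-p->7}
[2] R2 @ {0↦6, 1↦7, 2↦2, 3↦8}  ⇒  4 nodes, 2 edges  {0-q->1 2-q->0}
halt: no rule applies after step 2
NF nodes: {0:A, 1:C, 2:A, 3:C}

Answer: 4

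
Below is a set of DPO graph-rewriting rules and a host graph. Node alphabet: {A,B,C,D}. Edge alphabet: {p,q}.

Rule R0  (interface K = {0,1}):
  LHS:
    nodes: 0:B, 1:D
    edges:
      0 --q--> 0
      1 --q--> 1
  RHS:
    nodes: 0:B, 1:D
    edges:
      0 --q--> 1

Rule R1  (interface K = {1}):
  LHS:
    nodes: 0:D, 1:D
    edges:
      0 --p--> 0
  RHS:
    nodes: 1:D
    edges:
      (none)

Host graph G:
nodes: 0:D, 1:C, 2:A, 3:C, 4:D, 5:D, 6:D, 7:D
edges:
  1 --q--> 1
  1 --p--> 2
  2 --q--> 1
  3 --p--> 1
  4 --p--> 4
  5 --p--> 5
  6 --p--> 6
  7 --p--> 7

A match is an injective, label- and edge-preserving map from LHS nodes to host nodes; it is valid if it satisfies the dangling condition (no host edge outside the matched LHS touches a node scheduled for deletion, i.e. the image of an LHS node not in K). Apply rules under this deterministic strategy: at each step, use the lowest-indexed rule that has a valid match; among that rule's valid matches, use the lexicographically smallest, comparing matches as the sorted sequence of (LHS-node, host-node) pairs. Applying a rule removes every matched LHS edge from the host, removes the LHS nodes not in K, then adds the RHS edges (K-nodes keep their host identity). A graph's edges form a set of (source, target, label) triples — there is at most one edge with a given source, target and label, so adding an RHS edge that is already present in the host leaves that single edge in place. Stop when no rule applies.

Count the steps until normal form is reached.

Answer: 4

Derivation:
[0] host  ⇒  8 nodes, 8 edges  {1-q->1 1-p->2 2-q->1 3-p->1 4-p->4 5-p->5 6-p->6 7-p->7}
[1] R1 @ {0↦4, 1↦0}  ⇒  7 nodes, 7 edges  {1-q->1 1-p->2 2-q->1 3-p->1 5-p->5 6-p->6 7-p->7}
[2] R1 @ {0↦5, 1↦0}  ⇒  6 nodes, 6 edges  {1-q->1 1-p->2 2-q->1 3-p->1 6-p->6 7-p->7}
[3] R1 @ {0↦6, 1↦0}  ⇒  5 nodes, 5 edges  {1-q->1 1-p->2 2-q->1 3-p->1 7-p->7}
[4] R1 @ {0↦7, 1↦0}  ⇒  4 nodes, 4 edges  {1-q->1 1-p->2 2-q->1 3-p->1}
halt: no rule applies after step 4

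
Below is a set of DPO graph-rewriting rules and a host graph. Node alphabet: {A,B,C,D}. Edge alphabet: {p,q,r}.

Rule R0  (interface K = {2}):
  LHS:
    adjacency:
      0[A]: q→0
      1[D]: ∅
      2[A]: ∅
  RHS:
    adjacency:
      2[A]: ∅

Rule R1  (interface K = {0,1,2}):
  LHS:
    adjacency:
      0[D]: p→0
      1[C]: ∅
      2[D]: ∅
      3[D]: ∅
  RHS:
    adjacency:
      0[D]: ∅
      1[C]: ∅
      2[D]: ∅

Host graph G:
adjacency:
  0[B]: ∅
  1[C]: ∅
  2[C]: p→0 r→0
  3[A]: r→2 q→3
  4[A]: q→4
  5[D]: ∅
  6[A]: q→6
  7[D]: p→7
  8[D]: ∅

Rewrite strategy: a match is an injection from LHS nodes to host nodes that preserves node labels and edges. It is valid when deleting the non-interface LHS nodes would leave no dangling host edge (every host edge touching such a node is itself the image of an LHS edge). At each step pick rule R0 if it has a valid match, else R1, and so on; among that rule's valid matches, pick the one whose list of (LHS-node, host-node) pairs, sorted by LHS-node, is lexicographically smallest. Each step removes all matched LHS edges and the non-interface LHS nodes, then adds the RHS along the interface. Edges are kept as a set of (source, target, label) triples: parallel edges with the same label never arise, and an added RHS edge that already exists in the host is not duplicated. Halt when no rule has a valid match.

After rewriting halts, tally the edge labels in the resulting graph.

Answer: p:2 q:1 r:2

Steps:
[0] host  ⇒  9 nodes, 7 edges  {2-p->0 2-r->0 3-r->2 3-q->3 4-q->4 6-q->6 7-p->7}
[1] R0 @ {0↦4, 1↦5, 2↦3}  ⇒  7 nodes, 6 edges  {2-p->0 2-r->0 3-r->2 3-q->3 6-q->6 7-p->7}
[2] R0 @ {0↦6, 1↦8, 2↦3}  ⇒  5 nodes, 5 edges  {2-p->0 2-r->0 3-r->2 3-q->3 7-p->7}
final graph: no rule applies after step 2
NF edges: [(2, 0, 'p'), (2, 0, 'r'), (3, 2, 'r'), (3, 3, 'q'), (7, 7, 'p')]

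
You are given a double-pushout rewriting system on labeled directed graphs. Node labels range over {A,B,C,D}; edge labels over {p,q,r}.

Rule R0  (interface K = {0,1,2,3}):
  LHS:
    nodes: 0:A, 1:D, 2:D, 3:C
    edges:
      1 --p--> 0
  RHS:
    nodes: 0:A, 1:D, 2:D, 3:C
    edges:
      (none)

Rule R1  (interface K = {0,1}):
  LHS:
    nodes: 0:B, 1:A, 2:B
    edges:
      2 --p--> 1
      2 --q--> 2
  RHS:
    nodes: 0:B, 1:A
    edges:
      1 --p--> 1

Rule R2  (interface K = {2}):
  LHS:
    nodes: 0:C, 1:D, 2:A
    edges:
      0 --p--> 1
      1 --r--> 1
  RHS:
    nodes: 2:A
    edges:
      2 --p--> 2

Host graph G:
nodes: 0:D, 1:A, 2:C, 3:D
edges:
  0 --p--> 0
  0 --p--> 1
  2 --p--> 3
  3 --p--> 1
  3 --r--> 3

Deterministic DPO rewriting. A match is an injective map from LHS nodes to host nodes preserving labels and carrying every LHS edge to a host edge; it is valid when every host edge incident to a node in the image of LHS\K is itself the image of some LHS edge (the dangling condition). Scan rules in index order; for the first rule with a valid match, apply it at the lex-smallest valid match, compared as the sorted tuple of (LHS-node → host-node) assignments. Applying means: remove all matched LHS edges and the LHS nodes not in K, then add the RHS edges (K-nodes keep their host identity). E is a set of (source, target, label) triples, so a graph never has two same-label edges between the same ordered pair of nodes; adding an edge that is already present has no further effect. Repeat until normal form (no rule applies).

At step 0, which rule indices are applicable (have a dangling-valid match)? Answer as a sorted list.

Answer: [R0]

Rewrite trace:
R0: 2 valid matches — {0↦1, 1↦0, 2↦3, 3↦2}, {0↦1, 1↦3, 2↦0, 3↦2}
R1: no valid match — LHS pattern not found
R2: no valid match — 1 raw match, all fail dangling condition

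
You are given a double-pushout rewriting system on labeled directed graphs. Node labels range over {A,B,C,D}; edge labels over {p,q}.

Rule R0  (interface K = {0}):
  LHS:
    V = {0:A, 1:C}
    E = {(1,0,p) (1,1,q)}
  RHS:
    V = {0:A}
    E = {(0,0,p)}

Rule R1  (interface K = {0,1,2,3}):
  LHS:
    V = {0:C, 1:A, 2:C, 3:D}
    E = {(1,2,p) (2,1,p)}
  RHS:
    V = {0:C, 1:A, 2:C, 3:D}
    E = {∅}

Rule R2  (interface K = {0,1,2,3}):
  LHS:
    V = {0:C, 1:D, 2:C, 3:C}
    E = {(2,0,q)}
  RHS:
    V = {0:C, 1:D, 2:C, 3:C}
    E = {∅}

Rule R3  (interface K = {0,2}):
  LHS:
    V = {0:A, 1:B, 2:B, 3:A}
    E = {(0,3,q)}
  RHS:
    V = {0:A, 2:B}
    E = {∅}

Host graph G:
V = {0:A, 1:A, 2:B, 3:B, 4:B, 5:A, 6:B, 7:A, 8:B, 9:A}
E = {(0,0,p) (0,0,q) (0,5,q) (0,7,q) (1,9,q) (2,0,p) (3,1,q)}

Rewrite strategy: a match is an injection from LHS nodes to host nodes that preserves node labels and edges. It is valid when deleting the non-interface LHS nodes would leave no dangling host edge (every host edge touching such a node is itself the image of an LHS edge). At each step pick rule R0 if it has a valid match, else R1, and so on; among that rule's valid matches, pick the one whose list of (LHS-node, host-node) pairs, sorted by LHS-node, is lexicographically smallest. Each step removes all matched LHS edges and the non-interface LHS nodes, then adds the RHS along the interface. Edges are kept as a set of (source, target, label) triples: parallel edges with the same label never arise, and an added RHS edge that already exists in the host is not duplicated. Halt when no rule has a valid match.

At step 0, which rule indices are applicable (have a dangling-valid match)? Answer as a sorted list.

R0: no valid match — LHS pattern not found
R1: no valid match — LHS pattern not found
R2: no valid match — LHS pattern not found
R3: 36 valid matches — {0↦0, 1↦4, 2↦2, 3↦5}, {0↦0, 1↦4, 2↦2, 3↦7}, {0↦0, 1↦4, 2↦3, 3↦5} (+33 more)

Answer: [R3]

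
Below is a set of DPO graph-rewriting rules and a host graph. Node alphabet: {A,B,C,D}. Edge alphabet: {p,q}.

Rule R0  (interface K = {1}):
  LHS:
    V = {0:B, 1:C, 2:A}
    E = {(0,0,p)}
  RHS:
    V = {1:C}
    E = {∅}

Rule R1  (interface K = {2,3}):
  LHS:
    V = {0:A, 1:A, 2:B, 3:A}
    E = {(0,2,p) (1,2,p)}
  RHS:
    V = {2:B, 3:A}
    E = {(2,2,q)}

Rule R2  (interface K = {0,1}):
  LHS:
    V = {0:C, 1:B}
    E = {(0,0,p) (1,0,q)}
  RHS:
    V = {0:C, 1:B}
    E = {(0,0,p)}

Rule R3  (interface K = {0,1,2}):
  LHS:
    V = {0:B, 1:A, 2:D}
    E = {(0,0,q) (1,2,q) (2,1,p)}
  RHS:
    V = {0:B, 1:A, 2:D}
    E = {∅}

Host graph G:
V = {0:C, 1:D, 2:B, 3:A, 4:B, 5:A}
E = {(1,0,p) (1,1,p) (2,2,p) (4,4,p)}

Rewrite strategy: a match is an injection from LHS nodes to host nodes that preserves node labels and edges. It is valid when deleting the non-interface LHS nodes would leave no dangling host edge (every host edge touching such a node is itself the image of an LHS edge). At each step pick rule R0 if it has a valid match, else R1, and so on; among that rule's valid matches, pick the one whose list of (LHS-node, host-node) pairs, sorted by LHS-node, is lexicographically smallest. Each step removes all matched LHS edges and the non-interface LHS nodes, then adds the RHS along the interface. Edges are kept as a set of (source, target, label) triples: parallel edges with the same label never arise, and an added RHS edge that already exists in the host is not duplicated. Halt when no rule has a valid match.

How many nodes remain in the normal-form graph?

initial: |V|=6 |E|=4  E = 1-p->0 1-p->1 2-p->2 4-p->4
step 1: apply R0 at {0↦2, 1↦0, 2↦3}  → |V|=4 |E|=3  E = 1-p->0 1-p->1 4-p->4
step 2: apply R0 at {0↦4, 1↦0, 2↦5}  → |V|=2 |E|=2  E = 1-p->0 1-p->1
final graph: no rule applies after step 2
NF nodes: {0:C, 1:D}

Answer: 2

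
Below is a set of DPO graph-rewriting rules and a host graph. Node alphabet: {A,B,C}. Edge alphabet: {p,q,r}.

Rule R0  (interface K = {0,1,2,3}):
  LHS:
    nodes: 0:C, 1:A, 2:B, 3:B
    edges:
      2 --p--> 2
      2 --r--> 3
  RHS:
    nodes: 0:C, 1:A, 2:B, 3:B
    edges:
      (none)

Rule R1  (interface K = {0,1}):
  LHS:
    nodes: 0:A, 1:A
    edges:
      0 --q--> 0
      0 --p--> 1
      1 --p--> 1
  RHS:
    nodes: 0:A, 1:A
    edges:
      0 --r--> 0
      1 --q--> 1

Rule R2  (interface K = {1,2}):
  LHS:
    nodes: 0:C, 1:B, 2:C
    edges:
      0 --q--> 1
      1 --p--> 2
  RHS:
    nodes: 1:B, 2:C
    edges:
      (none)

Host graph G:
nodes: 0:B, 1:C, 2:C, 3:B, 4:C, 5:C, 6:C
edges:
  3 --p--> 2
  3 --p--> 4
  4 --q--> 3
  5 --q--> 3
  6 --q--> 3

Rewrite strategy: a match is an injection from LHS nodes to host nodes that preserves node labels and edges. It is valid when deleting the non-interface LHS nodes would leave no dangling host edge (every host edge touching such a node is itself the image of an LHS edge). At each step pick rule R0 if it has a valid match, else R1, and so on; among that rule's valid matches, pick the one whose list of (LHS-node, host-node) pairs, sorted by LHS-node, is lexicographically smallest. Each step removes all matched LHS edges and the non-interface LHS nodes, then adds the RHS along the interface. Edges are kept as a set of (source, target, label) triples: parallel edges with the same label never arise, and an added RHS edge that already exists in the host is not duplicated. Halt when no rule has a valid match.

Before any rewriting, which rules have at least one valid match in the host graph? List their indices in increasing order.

Answer: [R2]

Steps:
R0: no valid match — LHS pattern not found
R1: no valid match — LHS pattern not found
R2: 4 valid matches — {0↦5, 1↦3, 2↦2}, {0↦5, 1↦3, 2↦4}, {0↦6, 1↦3, 2↦2} (+1 more)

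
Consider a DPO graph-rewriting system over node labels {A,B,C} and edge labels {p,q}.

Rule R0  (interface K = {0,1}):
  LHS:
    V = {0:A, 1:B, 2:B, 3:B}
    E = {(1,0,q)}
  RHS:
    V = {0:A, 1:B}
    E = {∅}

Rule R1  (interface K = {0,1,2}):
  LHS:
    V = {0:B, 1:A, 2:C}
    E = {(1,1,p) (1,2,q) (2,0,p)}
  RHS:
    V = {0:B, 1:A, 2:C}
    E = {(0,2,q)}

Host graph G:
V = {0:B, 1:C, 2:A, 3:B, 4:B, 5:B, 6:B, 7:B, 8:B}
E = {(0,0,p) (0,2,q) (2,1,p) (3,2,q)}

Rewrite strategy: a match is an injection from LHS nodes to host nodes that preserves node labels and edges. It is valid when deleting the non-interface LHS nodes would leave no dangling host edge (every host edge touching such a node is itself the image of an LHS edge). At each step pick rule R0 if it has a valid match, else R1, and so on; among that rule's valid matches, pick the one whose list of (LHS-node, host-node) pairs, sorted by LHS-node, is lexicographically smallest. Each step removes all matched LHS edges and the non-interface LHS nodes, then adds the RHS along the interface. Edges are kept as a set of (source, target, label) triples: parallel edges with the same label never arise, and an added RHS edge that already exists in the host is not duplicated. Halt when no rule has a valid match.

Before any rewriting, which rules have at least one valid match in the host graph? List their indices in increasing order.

Answer: [R0]

Rewrite trace:
R0: 40 valid matches — {0↦2, 1↦0, 2↦4, 3↦5}, {0↦2, 1↦0, 2↦4, 3↦6}, {0↦2, 1↦0, 2↦4, 3↦7} (+37 more)
R1: no valid match — LHS pattern not found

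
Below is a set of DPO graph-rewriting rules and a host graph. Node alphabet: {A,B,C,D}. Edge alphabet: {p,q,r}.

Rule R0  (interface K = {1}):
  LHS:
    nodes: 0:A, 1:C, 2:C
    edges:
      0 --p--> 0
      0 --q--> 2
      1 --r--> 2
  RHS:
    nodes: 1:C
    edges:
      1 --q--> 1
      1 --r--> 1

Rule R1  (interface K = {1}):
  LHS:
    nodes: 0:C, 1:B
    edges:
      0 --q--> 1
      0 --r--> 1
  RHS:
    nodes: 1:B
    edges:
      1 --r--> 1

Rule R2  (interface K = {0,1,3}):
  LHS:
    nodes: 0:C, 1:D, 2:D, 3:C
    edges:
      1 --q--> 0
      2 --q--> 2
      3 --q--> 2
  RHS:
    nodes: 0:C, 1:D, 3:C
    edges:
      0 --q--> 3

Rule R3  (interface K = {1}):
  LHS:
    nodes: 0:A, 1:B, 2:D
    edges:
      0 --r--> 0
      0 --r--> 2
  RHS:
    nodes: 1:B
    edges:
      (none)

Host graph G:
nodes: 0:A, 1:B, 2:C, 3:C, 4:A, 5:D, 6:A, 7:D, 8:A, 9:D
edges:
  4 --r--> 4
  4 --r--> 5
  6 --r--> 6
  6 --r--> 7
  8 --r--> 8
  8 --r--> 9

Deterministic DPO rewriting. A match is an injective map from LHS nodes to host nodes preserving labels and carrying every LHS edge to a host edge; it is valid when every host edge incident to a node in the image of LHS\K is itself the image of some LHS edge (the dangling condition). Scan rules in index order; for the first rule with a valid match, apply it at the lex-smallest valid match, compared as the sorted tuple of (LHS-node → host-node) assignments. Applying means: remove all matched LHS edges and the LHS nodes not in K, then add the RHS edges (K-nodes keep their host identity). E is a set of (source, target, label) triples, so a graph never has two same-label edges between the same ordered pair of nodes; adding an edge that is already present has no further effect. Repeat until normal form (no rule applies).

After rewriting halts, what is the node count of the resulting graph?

Answer: 4

Derivation:
start.  V:10 E:6  edges: 4-r->4 4-r->5 6-r->6 6-r->7 8-r->8 8-r->9
1. fire R3 via {0↦4, 1↦1, 2↦5}  →  V:8 E:4  edges: 6-r->6 6-r->7 8-r->8 8-r->9
2. fire R3 via {0↦6, 1↦1, 2↦7}  →  V:6 E:2  edges: 8-r->8 8-r->9
3. fire R3 via {0↦8, 1↦1, 2↦9}  →  V:4 E:0  edges: ∅
final graph: no rule applies after step 3
NF nodes: {0:A, 1:B, 2:C, 3:C}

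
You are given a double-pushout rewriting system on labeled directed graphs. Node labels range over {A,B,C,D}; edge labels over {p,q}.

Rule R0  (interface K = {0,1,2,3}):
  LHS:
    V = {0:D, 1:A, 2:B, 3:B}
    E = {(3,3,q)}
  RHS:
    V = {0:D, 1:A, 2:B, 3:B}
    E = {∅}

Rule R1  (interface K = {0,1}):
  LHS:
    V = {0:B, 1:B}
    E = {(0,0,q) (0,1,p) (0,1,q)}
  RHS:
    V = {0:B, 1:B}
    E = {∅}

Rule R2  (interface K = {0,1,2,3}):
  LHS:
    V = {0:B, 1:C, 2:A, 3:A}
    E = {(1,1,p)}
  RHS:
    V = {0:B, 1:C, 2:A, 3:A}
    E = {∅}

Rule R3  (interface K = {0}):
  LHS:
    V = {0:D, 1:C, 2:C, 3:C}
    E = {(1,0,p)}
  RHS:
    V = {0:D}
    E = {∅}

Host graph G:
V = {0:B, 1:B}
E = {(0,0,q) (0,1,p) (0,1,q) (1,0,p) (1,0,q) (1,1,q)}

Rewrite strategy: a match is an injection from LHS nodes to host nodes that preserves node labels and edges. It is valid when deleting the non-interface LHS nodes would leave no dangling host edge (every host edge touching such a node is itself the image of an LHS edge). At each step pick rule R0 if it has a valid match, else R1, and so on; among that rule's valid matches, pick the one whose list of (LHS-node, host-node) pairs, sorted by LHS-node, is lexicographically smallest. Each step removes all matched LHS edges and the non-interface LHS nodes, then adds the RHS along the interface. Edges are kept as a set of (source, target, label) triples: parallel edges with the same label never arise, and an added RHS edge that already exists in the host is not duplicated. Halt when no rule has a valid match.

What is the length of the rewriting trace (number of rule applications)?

Answer: 2

Rewrite trace:
initial: |V|=2 |E|=6  E = 0-q->0 0-p->1 0-q->1 1-p->0 1-q->0 1-q->1
step 1: apply R1 at {0↦0, 1↦1}  → |V|=2 |E|=3  E = 1-p->0 1-q->0 1-q->1
step 2: apply R1 at {0↦1, 1↦0}  → |V|=2 |E|=0  E = ∅
final graph: no rule applies after step 2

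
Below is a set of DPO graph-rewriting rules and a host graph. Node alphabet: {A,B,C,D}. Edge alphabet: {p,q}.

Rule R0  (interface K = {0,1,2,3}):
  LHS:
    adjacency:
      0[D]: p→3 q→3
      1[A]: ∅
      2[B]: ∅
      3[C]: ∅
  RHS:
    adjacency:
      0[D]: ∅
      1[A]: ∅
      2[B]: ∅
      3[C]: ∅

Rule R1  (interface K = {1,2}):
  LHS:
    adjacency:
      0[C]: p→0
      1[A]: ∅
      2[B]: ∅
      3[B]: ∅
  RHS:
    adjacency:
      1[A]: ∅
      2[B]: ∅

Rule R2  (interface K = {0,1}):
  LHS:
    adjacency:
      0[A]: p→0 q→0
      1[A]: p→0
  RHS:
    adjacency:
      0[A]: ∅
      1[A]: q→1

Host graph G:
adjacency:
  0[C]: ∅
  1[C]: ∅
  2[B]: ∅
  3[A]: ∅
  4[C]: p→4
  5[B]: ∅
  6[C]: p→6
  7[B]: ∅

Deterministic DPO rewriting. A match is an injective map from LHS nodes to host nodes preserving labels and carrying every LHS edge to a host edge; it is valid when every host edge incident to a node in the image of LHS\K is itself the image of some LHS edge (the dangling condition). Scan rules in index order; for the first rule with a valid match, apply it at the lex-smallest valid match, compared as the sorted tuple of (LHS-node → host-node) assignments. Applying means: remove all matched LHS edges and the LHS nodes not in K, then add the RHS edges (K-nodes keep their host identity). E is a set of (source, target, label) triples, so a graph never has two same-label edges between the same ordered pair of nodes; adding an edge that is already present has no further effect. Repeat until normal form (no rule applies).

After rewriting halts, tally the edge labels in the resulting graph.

initial: |V|=8 |E|=2  E = 4-p->4 6-p->6
step 1: apply R1 at {0↦4, 1↦3, 2↦2, 3↦5}  → |V|=6 |E|=1  E = 6-p->6
step 2: apply R1 at {0↦6, 1↦3, 2↦2, 3↦7}  → |V|=4 |E|=0  E = ∅
halt: no rule applies after step 2
NF edges: []

Answer: (no edges)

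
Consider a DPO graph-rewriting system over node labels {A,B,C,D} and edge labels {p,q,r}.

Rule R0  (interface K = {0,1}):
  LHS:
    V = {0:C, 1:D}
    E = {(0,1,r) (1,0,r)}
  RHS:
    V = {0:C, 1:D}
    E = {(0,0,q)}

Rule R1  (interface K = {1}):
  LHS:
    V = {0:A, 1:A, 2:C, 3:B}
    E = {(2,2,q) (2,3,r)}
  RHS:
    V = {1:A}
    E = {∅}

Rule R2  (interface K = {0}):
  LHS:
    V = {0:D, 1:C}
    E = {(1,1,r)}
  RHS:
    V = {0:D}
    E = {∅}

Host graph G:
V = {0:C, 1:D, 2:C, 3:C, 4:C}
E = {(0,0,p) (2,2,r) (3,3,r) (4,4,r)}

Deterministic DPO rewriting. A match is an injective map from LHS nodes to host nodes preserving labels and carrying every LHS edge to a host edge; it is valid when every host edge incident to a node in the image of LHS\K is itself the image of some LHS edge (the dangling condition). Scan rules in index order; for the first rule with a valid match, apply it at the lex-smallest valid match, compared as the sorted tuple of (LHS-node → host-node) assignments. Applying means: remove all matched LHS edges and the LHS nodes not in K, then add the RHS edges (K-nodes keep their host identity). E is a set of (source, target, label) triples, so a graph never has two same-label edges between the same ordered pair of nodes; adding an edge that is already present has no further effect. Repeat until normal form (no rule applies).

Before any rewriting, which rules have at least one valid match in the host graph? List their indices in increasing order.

Answer: [R2]

Steps:
R0: no valid match — LHS pattern not found
R1: no valid match — LHS pattern not found
R2: 3 valid matches — {0↦1, 1↦2}, {0↦1, 1↦3}, {0↦1, 1↦4}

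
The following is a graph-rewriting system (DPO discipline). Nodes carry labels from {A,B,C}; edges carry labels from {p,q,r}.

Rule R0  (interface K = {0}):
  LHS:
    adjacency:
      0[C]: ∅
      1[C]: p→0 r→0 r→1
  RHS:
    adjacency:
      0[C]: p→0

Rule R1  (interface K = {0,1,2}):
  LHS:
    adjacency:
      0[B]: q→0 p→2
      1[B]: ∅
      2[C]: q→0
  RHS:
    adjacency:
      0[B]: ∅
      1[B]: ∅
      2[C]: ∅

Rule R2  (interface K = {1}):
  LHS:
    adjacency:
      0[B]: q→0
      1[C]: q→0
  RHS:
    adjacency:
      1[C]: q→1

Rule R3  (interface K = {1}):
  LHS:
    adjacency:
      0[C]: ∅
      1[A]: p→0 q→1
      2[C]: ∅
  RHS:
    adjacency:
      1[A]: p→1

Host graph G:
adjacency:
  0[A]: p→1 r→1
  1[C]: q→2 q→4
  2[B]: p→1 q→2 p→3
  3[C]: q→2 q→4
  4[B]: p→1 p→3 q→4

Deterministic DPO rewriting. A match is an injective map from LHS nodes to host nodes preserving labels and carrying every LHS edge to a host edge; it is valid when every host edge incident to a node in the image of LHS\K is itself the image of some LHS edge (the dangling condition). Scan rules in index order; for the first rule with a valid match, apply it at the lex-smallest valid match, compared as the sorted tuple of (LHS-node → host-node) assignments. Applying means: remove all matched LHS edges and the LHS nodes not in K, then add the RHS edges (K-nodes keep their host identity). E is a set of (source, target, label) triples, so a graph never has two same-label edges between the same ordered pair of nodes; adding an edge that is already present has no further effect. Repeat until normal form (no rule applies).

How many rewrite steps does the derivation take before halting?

[0] host  ⇒  5 nodes, 12 edges  {0-p->1 0-r->1 1-q->2 1-q->4 2-p->1 2-q->2 2-p->3 3-q->2 3-q->4 4-p->1 4-p->3 4-q->4}
[1] R1 @ {0↦2, 1↦4, 2↦1}  ⇒  5 nodes, 9 edges  {0-p->1 0-r->1 1-q->4 2-p->3 3-q->2 3-q->4 4-p->1 4-p->3 4-q->4}
[2] R1 @ {0↦4, 1↦2, 2↦1}  ⇒  5 nodes, 6 edges  {0-p->1 0-r->1 2-p->3 3-q->2 3-q->4 4-p->3}
normal form: no rule applies after step 2

Answer: 2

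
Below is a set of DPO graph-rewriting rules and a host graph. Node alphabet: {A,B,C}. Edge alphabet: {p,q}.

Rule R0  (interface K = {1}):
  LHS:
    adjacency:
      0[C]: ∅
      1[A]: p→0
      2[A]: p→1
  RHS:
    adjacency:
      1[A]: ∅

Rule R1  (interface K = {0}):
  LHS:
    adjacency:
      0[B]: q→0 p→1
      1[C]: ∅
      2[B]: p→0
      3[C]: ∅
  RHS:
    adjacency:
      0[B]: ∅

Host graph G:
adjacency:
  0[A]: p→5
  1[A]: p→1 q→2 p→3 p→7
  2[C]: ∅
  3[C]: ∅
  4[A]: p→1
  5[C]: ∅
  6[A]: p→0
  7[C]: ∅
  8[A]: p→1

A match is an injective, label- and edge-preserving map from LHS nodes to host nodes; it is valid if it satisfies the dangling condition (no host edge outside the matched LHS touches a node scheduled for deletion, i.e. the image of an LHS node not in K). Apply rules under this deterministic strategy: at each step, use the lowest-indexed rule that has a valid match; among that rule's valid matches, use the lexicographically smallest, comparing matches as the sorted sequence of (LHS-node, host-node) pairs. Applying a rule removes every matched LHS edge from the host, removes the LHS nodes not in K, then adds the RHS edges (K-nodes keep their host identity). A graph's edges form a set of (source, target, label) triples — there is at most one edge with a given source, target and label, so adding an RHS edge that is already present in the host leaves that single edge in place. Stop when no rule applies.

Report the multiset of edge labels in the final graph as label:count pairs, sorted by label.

[0] host  ⇒  9 nodes, 8 edges  {0-p->5 1-p->1 1-q->2 1-p->3 1-p->7 4-p->1 6-p->0 8-p->1}
[1] R0 @ {0↦3, 1↦1, 2↦4}  ⇒  7 nodes, 6 edges  {0-p->5 1-p->1 1-q->2 1-p->7 6-p->0 8-p->1}
[2] R0 @ {0↦5, 1↦0, 2↦6}  ⇒  5 nodes, 4 edges  {1-p->1 1-q->2 1-p->7 8-p->1}
[3] R0 @ {0↦7, 1↦1, 2↦8}  ⇒  3 nodes, 2 edges  {1-p->1 1-q->2}
halt: no rule applies after step 3
NF edges: [(1, 1, 'p'), (1, 2, 'q')]

Answer: p:1 q:1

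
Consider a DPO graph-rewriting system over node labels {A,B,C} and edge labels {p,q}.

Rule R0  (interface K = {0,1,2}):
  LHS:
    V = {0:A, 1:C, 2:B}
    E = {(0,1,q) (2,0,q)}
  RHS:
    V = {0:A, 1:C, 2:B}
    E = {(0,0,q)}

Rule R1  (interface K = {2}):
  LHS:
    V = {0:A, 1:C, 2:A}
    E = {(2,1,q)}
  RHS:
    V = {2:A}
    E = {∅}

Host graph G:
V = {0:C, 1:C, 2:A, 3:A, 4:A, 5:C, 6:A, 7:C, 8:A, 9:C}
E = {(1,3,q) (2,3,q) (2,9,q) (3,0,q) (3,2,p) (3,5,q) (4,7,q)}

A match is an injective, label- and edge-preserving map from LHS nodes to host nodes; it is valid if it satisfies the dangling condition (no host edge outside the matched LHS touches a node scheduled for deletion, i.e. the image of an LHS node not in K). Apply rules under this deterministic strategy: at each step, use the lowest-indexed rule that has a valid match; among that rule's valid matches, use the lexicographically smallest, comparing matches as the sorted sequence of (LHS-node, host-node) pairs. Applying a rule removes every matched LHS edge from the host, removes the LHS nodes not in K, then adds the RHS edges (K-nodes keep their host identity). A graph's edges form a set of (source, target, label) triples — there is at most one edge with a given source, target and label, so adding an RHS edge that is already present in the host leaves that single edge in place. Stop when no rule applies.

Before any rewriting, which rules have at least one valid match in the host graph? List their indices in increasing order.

R0: no valid match — LHS pattern not found
R1: 8 valid matches — {0↦6, 1↦0, 2↦3}, {0↦6, 1↦5, 2↦3}, {0↦6, 1↦7, 2↦4} (+5 more)

Answer: [R1]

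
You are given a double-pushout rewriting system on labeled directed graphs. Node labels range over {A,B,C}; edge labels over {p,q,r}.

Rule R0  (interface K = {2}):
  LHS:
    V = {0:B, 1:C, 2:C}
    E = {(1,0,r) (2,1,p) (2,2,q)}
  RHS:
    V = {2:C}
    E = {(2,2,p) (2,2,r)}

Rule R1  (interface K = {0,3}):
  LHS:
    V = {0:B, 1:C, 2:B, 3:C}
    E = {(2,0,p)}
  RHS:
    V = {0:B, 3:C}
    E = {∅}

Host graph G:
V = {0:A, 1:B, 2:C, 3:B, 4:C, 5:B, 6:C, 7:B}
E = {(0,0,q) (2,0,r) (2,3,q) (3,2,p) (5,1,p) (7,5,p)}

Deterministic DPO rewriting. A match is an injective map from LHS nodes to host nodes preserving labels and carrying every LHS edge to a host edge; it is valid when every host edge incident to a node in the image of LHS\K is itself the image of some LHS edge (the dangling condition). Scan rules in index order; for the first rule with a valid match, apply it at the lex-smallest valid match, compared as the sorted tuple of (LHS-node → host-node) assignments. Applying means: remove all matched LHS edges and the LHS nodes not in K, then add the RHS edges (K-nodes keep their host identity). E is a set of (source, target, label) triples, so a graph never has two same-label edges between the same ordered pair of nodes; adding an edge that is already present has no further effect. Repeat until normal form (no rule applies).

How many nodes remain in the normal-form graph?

Answer: 4

Derivation:
start.  V:8 E:6  edges: 0-q->0 2-r->0 2-q->3 3-p->2 5-p->1 7-p->5
1. fire R1 via {0↦5, 1↦4, 2↦7, 3↦2}  →  V:6 E:5  edges: 0-q->0 2-r->0 2-q->3 3-p->2 5-p->1
2. fire R1 via {0↦1, 1↦6, 2↦5, 3↦2}  →  V:4 E:4  edges: 0-q->0 2-r->0 2-q->3 3-p->2
halt: no rule applies after step 2
NF nodes: {0:A, 1:B, 2:C, 3:B}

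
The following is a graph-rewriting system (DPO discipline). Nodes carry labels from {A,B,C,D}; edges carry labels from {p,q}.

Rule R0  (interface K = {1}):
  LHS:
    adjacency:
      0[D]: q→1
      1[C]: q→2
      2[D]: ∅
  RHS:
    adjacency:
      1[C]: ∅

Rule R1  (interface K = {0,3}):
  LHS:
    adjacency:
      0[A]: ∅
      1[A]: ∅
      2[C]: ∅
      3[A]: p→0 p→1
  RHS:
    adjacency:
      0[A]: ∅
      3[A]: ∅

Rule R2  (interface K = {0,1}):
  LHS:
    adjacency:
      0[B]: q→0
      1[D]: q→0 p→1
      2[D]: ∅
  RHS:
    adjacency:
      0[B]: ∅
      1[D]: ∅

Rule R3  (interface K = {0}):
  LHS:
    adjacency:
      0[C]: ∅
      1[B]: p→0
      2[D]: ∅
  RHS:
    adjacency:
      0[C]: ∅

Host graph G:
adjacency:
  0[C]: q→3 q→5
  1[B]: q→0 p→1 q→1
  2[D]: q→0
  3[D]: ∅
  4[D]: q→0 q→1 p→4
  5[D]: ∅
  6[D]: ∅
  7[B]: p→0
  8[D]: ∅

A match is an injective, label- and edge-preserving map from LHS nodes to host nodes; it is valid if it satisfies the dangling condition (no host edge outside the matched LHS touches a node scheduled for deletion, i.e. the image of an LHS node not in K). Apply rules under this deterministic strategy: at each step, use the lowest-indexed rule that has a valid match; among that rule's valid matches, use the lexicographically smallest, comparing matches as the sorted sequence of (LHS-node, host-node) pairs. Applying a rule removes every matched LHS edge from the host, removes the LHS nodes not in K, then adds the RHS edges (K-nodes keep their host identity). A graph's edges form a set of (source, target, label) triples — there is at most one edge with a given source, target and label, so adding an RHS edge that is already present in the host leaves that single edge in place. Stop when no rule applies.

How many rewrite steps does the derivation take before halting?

Answer: 4

Steps:
[0] host  ⇒  9 nodes, 10 edges  {0-q->3 0-q->5 1-q->0 1-p->1 1-q->1 2-q->0 4-q->0 4-q->1 4-p->4 7-p->0}
[1] R0 @ {0↦2, 1↦0, 2↦3}  ⇒  7 nodes, 8 edges  {0-q->5 1-q->0 1-p->1 1-q->1 4-q->0 4-q->1 4-p->4 7-p->0}
[2] R2 @ {0↦1, 1↦4, 2↦6}  ⇒  6 nodes, 5 edges  {0-q->5 1-q->0 1-p->1 4-q->0 7-p->0}
[3] R0 @ {0↦4, 1↦0, 2↦5}  ⇒  4 nodes, 3 edges  {1-q->0 1-p->1 7-p->0}
[4] R3 @ {0↦0, 1↦7, 2↦8}  ⇒  2 nodes, 2 edges  {1-q->0 1-p->1}
normal form: no rule applies after step 4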